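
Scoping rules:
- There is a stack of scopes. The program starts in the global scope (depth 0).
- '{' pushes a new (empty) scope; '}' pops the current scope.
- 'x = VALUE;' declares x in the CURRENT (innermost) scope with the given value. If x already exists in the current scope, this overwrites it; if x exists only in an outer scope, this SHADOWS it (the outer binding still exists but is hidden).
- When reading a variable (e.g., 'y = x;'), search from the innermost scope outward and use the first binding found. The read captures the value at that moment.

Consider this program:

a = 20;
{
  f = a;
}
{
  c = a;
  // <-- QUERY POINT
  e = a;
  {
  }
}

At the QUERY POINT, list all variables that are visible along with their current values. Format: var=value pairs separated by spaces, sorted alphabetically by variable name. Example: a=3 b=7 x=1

Answer: a=20 c=20

Derivation:
Step 1: declare a=20 at depth 0
Step 2: enter scope (depth=1)
Step 3: declare f=(read a)=20 at depth 1
Step 4: exit scope (depth=0)
Step 5: enter scope (depth=1)
Step 6: declare c=(read a)=20 at depth 1
Visible at query point: a=20 c=20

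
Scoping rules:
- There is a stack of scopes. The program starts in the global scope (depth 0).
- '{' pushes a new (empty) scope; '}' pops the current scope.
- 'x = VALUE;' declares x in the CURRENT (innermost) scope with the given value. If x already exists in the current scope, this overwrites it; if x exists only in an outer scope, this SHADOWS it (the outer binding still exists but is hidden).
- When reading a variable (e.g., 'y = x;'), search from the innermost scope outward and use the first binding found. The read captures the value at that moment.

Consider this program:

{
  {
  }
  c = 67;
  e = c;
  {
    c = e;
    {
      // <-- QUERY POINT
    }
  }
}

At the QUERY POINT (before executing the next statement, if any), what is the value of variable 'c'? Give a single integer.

Step 1: enter scope (depth=1)
Step 2: enter scope (depth=2)
Step 3: exit scope (depth=1)
Step 4: declare c=67 at depth 1
Step 5: declare e=(read c)=67 at depth 1
Step 6: enter scope (depth=2)
Step 7: declare c=(read e)=67 at depth 2
Step 8: enter scope (depth=3)
Visible at query point: c=67 e=67

Answer: 67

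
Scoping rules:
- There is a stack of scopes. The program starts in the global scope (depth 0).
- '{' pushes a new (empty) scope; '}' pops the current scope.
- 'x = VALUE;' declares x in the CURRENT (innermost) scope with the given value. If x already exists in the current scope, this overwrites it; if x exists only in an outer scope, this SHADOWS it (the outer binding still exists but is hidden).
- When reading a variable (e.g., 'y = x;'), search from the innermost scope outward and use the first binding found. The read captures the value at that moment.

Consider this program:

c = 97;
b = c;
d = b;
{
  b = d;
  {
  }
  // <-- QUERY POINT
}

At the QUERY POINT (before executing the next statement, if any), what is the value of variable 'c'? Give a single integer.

Answer: 97

Derivation:
Step 1: declare c=97 at depth 0
Step 2: declare b=(read c)=97 at depth 0
Step 3: declare d=(read b)=97 at depth 0
Step 4: enter scope (depth=1)
Step 5: declare b=(read d)=97 at depth 1
Step 6: enter scope (depth=2)
Step 7: exit scope (depth=1)
Visible at query point: b=97 c=97 d=97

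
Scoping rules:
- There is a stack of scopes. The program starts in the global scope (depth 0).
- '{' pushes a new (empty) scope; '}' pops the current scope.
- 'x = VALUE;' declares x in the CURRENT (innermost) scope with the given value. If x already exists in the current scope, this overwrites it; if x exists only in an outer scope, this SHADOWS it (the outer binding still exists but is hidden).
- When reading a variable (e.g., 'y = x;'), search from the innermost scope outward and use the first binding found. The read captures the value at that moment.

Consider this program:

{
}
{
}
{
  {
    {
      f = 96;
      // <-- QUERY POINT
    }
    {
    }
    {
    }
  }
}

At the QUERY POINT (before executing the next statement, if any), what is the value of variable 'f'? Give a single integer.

Step 1: enter scope (depth=1)
Step 2: exit scope (depth=0)
Step 3: enter scope (depth=1)
Step 4: exit scope (depth=0)
Step 5: enter scope (depth=1)
Step 6: enter scope (depth=2)
Step 7: enter scope (depth=3)
Step 8: declare f=96 at depth 3
Visible at query point: f=96

Answer: 96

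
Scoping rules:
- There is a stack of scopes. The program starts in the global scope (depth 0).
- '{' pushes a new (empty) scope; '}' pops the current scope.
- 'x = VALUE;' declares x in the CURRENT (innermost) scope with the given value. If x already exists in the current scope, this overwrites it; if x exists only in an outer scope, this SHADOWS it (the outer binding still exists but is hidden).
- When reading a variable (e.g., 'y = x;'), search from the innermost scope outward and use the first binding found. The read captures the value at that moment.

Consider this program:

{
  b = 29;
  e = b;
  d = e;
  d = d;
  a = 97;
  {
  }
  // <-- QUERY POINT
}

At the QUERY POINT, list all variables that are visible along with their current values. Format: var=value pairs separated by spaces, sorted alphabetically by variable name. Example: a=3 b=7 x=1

Step 1: enter scope (depth=1)
Step 2: declare b=29 at depth 1
Step 3: declare e=(read b)=29 at depth 1
Step 4: declare d=(read e)=29 at depth 1
Step 5: declare d=(read d)=29 at depth 1
Step 6: declare a=97 at depth 1
Step 7: enter scope (depth=2)
Step 8: exit scope (depth=1)
Visible at query point: a=97 b=29 d=29 e=29

Answer: a=97 b=29 d=29 e=29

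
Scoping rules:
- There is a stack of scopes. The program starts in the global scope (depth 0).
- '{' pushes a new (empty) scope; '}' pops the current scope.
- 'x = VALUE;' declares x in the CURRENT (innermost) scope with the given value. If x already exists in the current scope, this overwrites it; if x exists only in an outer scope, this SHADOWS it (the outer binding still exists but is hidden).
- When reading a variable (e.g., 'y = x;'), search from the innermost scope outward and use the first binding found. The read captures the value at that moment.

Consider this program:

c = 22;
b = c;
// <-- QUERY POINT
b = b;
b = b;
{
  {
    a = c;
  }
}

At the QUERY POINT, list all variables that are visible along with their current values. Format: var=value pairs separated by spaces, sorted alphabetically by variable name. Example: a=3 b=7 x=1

Step 1: declare c=22 at depth 0
Step 2: declare b=(read c)=22 at depth 0
Visible at query point: b=22 c=22

Answer: b=22 c=22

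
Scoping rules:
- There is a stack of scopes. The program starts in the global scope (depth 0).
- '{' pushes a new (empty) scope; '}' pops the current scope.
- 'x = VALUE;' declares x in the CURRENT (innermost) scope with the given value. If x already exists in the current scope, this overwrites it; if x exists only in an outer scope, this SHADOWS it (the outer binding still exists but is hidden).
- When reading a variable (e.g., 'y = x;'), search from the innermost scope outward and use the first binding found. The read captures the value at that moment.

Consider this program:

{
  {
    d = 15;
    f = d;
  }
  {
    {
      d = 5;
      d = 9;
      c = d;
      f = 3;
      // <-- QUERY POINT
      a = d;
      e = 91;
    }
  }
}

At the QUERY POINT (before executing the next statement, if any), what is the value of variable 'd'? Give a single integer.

Answer: 9

Derivation:
Step 1: enter scope (depth=1)
Step 2: enter scope (depth=2)
Step 3: declare d=15 at depth 2
Step 4: declare f=(read d)=15 at depth 2
Step 5: exit scope (depth=1)
Step 6: enter scope (depth=2)
Step 7: enter scope (depth=3)
Step 8: declare d=5 at depth 3
Step 9: declare d=9 at depth 3
Step 10: declare c=(read d)=9 at depth 3
Step 11: declare f=3 at depth 3
Visible at query point: c=9 d=9 f=3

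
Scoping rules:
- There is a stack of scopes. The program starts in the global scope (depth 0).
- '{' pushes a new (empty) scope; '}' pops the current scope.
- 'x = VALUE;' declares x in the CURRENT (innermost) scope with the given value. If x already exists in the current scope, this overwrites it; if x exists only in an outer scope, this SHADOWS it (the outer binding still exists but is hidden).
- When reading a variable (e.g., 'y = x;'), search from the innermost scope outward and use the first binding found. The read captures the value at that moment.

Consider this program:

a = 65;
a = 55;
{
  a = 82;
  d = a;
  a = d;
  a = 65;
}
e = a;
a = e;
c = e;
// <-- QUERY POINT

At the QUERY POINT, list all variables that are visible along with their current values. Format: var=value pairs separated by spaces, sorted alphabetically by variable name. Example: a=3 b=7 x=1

Step 1: declare a=65 at depth 0
Step 2: declare a=55 at depth 0
Step 3: enter scope (depth=1)
Step 4: declare a=82 at depth 1
Step 5: declare d=(read a)=82 at depth 1
Step 6: declare a=(read d)=82 at depth 1
Step 7: declare a=65 at depth 1
Step 8: exit scope (depth=0)
Step 9: declare e=(read a)=55 at depth 0
Step 10: declare a=(read e)=55 at depth 0
Step 11: declare c=(read e)=55 at depth 0
Visible at query point: a=55 c=55 e=55

Answer: a=55 c=55 e=55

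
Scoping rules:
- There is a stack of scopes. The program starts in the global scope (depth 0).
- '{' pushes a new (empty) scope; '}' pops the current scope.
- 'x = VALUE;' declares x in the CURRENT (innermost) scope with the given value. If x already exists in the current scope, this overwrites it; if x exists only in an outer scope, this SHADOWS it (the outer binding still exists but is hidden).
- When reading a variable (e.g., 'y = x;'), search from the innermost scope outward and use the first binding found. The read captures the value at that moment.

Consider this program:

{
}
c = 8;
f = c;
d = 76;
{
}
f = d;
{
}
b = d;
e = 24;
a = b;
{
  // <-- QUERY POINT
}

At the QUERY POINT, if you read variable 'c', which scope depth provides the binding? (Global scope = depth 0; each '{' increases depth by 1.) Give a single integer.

Step 1: enter scope (depth=1)
Step 2: exit scope (depth=0)
Step 3: declare c=8 at depth 0
Step 4: declare f=(read c)=8 at depth 0
Step 5: declare d=76 at depth 0
Step 6: enter scope (depth=1)
Step 7: exit scope (depth=0)
Step 8: declare f=(read d)=76 at depth 0
Step 9: enter scope (depth=1)
Step 10: exit scope (depth=0)
Step 11: declare b=(read d)=76 at depth 0
Step 12: declare e=24 at depth 0
Step 13: declare a=(read b)=76 at depth 0
Step 14: enter scope (depth=1)
Visible at query point: a=76 b=76 c=8 d=76 e=24 f=76

Answer: 0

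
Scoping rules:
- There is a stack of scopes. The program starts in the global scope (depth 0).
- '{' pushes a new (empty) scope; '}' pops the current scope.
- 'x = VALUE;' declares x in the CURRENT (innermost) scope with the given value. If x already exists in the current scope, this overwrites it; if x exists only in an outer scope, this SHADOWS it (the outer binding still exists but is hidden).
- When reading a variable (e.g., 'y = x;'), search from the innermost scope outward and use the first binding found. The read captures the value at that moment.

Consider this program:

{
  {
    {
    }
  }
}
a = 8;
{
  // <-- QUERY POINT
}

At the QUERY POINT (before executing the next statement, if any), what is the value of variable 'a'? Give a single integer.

Answer: 8

Derivation:
Step 1: enter scope (depth=1)
Step 2: enter scope (depth=2)
Step 3: enter scope (depth=3)
Step 4: exit scope (depth=2)
Step 5: exit scope (depth=1)
Step 6: exit scope (depth=0)
Step 7: declare a=8 at depth 0
Step 8: enter scope (depth=1)
Visible at query point: a=8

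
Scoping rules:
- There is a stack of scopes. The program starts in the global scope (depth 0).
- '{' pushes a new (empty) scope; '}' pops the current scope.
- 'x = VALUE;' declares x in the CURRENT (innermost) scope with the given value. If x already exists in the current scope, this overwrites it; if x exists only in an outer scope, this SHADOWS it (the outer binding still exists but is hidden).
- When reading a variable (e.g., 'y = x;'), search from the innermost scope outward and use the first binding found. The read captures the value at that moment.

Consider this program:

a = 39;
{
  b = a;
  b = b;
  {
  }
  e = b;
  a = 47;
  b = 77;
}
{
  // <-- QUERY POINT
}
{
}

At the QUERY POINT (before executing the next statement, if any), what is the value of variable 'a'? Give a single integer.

Answer: 39

Derivation:
Step 1: declare a=39 at depth 0
Step 2: enter scope (depth=1)
Step 3: declare b=(read a)=39 at depth 1
Step 4: declare b=(read b)=39 at depth 1
Step 5: enter scope (depth=2)
Step 6: exit scope (depth=1)
Step 7: declare e=(read b)=39 at depth 1
Step 8: declare a=47 at depth 1
Step 9: declare b=77 at depth 1
Step 10: exit scope (depth=0)
Step 11: enter scope (depth=1)
Visible at query point: a=39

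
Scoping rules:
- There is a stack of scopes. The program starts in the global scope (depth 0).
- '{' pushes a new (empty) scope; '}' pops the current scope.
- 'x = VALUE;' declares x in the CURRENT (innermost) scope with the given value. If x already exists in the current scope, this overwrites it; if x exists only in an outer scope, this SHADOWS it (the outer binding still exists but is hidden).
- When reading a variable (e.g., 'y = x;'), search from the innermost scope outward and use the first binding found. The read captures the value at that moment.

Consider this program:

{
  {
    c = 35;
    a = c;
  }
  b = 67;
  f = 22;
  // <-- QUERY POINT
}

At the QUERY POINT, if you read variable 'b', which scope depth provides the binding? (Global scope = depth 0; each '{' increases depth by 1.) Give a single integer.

Answer: 1

Derivation:
Step 1: enter scope (depth=1)
Step 2: enter scope (depth=2)
Step 3: declare c=35 at depth 2
Step 4: declare a=(read c)=35 at depth 2
Step 5: exit scope (depth=1)
Step 6: declare b=67 at depth 1
Step 7: declare f=22 at depth 1
Visible at query point: b=67 f=22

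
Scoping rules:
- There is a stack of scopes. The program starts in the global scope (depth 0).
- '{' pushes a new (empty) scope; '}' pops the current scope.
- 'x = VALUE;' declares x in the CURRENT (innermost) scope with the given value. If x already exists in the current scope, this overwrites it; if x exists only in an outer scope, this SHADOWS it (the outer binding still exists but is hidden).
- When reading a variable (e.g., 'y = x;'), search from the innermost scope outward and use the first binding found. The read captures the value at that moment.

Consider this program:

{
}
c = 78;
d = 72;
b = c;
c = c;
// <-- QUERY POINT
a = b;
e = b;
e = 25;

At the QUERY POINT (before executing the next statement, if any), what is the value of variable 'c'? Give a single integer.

Step 1: enter scope (depth=1)
Step 2: exit scope (depth=0)
Step 3: declare c=78 at depth 0
Step 4: declare d=72 at depth 0
Step 5: declare b=(read c)=78 at depth 0
Step 6: declare c=(read c)=78 at depth 0
Visible at query point: b=78 c=78 d=72

Answer: 78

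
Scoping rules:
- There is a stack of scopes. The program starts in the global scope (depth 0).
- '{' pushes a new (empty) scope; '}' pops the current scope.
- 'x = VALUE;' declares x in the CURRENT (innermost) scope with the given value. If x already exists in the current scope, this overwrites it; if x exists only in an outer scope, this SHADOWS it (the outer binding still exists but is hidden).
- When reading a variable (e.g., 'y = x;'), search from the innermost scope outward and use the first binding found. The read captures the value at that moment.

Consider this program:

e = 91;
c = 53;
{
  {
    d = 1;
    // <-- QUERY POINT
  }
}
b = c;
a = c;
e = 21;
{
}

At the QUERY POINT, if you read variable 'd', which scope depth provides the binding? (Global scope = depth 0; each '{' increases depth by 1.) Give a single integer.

Answer: 2

Derivation:
Step 1: declare e=91 at depth 0
Step 2: declare c=53 at depth 0
Step 3: enter scope (depth=1)
Step 4: enter scope (depth=2)
Step 5: declare d=1 at depth 2
Visible at query point: c=53 d=1 e=91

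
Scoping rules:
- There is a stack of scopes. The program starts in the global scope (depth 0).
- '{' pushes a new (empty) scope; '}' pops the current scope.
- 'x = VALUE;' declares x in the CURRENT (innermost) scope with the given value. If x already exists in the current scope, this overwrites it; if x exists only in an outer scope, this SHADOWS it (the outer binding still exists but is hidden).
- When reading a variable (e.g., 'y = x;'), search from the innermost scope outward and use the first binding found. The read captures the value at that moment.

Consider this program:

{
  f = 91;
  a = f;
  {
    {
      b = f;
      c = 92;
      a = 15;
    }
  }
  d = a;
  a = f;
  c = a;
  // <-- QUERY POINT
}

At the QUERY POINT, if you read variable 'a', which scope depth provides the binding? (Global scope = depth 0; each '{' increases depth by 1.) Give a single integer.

Answer: 1

Derivation:
Step 1: enter scope (depth=1)
Step 2: declare f=91 at depth 1
Step 3: declare a=(read f)=91 at depth 1
Step 4: enter scope (depth=2)
Step 5: enter scope (depth=3)
Step 6: declare b=(read f)=91 at depth 3
Step 7: declare c=92 at depth 3
Step 8: declare a=15 at depth 3
Step 9: exit scope (depth=2)
Step 10: exit scope (depth=1)
Step 11: declare d=(read a)=91 at depth 1
Step 12: declare a=(read f)=91 at depth 1
Step 13: declare c=(read a)=91 at depth 1
Visible at query point: a=91 c=91 d=91 f=91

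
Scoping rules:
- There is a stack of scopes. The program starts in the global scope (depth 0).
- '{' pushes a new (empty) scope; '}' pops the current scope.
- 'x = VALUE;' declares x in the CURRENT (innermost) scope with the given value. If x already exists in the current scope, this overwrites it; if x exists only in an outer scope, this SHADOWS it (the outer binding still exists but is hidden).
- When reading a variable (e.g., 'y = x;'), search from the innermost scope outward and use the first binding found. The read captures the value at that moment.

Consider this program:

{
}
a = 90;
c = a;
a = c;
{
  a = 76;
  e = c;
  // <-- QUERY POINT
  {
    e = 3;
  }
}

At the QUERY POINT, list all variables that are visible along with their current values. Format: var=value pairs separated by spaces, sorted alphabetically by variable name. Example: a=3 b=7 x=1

Answer: a=76 c=90 e=90

Derivation:
Step 1: enter scope (depth=1)
Step 2: exit scope (depth=0)
Step 3: declare a=90 at depth 0
Step 4: declare c=(read a)=90 at depth 0
Step 5: declare a=(read c)=90 at depth 0
Step 6: enter scope (depth=1)
Step 7: declare a=76 at depth 1
Step 8: declare e=(read c)=90 at depth 1
Visible at query point: a=76 c=90 e=90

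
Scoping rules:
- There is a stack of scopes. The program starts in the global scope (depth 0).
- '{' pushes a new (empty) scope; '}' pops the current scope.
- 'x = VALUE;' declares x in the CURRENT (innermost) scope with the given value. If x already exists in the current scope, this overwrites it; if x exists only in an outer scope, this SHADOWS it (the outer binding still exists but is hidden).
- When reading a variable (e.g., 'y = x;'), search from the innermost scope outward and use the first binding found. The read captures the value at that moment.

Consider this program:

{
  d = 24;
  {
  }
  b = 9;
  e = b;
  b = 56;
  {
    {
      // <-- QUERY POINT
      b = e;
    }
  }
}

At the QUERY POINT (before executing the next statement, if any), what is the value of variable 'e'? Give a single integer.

Step 1: enter scope (depth=1)
Step 2: declare d=24 at depth 1
Step 3: enter scope (depth=2)
Step 4: exit scope (depth=1)
Step 5: declare b=9 at depth 1
Step 6: declare e=(read b)=9 at depth 1
Step 7: declare b=56 at depth 1
Step 8: enter scope (depth=2)
Step 9: enter scope (depth=3)
Visible at query point: b=56 d=24 e=9

Answer: 9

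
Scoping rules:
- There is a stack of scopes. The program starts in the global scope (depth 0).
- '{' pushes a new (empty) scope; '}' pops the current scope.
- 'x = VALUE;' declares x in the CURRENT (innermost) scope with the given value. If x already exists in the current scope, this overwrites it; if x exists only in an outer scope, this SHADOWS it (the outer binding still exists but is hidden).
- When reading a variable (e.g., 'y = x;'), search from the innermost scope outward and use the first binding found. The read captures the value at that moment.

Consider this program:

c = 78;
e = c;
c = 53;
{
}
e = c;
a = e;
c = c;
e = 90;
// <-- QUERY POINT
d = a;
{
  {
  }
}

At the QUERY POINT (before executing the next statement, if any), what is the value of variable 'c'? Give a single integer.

Step 1: declare c=78 at depth 0
Step 2: declare e=(read c)=78 at depth 0
Step 3: declare c=53 at depth 0
Step 4: enter scope (depth=1)
Step 5: exit scope (depth=0)
Step 6: declare e=(read c)=53 at depth 0
Step 7: declare a=(read e)=53 at depth 0
Step 8: declare c=(read c)=53 at depth 0
Step 9: declare e=90 at depth 0
Visible at query point: a=53 c=53 e=90

Answer: 53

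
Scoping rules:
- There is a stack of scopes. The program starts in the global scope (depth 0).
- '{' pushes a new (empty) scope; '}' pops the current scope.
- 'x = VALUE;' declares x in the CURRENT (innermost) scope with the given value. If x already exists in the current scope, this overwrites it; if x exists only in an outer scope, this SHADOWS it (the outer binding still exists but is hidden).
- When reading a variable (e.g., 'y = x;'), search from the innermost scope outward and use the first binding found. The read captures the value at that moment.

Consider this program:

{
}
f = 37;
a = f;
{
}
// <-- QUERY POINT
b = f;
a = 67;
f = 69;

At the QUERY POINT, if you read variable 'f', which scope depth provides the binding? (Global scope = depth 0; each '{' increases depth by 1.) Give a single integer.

Step 1: enter scope (depth=1)
Step 2: exit scope (depth=0)
Step 3: declare f=37 at depth 0
Step 4: declare a=(read f)=37 at depth 0
Step 5: enter scope (depth=1)
Step 6: exit scope (depth=0)
Visible at query point: a=37 f=37

Answer: 0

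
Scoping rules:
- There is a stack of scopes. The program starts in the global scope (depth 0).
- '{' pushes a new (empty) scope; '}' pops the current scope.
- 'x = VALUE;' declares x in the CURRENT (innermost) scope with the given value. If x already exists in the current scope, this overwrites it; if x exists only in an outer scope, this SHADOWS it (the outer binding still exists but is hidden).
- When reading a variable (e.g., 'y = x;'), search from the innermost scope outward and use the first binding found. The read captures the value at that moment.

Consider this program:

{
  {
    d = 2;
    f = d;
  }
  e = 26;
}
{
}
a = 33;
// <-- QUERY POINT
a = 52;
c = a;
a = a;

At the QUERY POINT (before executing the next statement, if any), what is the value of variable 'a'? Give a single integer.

Step 1: enter scope (depth=1)
Step 2: enter scope (depth=2)
Step 3: declare d=2 at depth 2
Step 4: declare f=(read d)=2 at depth 2
Step 5: exit scope (depth=1)
Step 6: declare e=26 at depth 1
Step 7: exit scope (depth=0)
Step 8: enter scope (depth=1)
Step 9: exit scope (depth=0)
Step 10: declare a=33 at depth 0
Visible at query point: a=33

Answer: 33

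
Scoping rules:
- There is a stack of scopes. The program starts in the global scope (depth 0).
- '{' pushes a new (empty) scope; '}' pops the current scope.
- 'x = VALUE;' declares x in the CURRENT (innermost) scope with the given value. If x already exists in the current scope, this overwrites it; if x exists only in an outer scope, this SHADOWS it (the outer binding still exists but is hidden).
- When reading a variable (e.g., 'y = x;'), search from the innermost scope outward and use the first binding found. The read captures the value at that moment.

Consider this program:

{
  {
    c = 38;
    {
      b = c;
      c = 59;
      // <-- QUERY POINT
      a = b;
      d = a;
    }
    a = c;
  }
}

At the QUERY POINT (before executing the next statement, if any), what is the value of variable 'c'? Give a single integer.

Step 1: enter scope (depth=1)
Step 2: enter scope (depth=2)
Step 3: declare c=38 at depth 2
Step 4: enter scope (depth=3)
Step 5: declare b=(read c)=38 at depth 3
Step 6: declare c=59 at depth 3
Visible at query point: b=38 c=59

Answer: 59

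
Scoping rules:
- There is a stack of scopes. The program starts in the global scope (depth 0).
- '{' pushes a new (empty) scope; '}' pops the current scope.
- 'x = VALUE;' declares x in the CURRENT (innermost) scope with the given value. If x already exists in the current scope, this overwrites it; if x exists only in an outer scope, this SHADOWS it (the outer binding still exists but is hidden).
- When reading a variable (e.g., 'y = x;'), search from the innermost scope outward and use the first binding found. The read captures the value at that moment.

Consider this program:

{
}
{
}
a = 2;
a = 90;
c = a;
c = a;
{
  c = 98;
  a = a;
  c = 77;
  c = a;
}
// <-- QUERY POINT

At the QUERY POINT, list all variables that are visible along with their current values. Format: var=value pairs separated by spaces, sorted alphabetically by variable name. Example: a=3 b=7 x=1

Step 1: enter scope (depth=1)
Step 2: exit scope (depth=0)
Step 3: enter scope (depth=1)
Step 4: exit scope (depth=0)
Step 5: declare a=2 at depth 0
Step 6: declare a=90 at depth 0
Step 7: declare c=(read a)=90 at depth 0
Step 8: declare c=(read a)=90 at depth 0
Step 9: enter scope (depth=1)
Step 10: declare c=98 at depth 1
Step 11: declare a=(read a)=90 at depth 1
Step 12: declare c=77 at depth 1
Step 13: declare c=(read a)=90 at depth 1
Step 14: exit scope (depth=0)
Visible at query point: a=90 c=90

Answer: a=90 c=90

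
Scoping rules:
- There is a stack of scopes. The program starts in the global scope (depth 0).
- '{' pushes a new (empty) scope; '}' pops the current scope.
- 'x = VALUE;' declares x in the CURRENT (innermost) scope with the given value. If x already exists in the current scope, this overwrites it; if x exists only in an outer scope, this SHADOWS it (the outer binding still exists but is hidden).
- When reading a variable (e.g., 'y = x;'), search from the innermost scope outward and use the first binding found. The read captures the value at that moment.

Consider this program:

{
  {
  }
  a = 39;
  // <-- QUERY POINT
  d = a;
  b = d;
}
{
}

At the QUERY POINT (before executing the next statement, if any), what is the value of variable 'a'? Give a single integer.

Answer: 39

Derivation:
Step 1: enter scope (depth=1)
Step 2: enter scope (depth=2)
Step 3: exit scope (depth=1)
Step 4: declare a=39 at depth 1
Visible at query point: a=39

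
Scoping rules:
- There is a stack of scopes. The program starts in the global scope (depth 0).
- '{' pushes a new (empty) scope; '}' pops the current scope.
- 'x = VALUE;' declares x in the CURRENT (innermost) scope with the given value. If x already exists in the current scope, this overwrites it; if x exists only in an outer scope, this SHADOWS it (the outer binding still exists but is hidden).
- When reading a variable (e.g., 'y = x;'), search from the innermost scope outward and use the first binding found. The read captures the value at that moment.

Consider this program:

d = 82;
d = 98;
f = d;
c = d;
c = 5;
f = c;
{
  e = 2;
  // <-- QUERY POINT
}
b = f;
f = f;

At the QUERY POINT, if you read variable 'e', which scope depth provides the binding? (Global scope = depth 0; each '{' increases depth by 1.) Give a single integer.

Step 1: declare d=82 at depth 0
Step 2: declare d=98 at depth 0
Step 3: declare f=(read d)=98 at depth 0
Step 4: declare c=(read d)=98 at depth 0
Step 5: declare c=5 at depth 0
Step 6: declare f=(read c)=5 at depth 0
Step 7: enter scope (depth=1)
Step 8: declare e=2 at depth 1
Visible at query point: c=5 d=98 e=2 f=5

Answer: 1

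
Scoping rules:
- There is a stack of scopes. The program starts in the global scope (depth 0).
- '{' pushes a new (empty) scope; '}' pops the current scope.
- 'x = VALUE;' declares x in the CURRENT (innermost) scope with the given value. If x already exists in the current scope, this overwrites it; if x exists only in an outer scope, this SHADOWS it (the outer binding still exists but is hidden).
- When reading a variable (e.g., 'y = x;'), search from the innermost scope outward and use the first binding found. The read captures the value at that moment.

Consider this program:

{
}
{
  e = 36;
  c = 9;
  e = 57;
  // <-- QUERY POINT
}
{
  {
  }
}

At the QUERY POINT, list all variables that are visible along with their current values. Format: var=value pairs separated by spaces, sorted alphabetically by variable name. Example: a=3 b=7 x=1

Answer: c=9 e=57

Derivation:
Step 1: enter scope (depth=1)
Step 2: exit scope (depth=0)
Step 3: enter scope (depth=1)
Step 4: declare e=36 at depth 1
Step 5: declare c=9 at depth 1
Step 6: declare e=57 at depth 1
Visible at query point: c=9 e=57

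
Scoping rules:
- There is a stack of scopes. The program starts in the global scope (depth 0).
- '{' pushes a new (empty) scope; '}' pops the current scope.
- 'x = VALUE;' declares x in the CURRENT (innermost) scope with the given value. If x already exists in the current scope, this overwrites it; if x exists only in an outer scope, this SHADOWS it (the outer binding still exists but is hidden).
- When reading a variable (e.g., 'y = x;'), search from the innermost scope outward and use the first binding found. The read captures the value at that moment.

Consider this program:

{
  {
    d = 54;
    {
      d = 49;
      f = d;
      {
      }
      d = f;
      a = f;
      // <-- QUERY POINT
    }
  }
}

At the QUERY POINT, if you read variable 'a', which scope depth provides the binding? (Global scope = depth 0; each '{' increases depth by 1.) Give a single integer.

Answer: 3

Derivation:
Step 1: enter scope (depth=1)
Step 2: enter scope (depth=2)
Step 3: declare d=54 at depth 2
Step 4: enter scope (depth=3)
Step 5: declare d=49 at depth 3
Step 6: declare f=(read d)=49 at depth 3
Step 7: enter scope (depth=4)
Step 8: exit scope (depth=3)
Step 9: declare d=(read f)=49 at depth 3
Step 10: declare a=(read f)=49 at depth 3
Visible at query point: a=49 d=49 f=49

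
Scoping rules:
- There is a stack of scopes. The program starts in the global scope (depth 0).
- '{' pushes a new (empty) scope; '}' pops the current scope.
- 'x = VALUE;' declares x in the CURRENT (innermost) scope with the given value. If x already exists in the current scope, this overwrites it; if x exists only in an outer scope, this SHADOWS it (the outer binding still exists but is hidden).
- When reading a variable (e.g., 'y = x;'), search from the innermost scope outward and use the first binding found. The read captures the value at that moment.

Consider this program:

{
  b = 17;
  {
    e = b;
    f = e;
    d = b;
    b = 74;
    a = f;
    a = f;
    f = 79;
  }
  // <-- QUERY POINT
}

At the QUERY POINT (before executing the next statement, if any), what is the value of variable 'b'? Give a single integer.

Step 1: enter scope (depth=1)
Step 2: declare b=17 at depth 1
Step 3: enter scope (depth=2)
Step 4: declare e=(read b)=17 at depth 2
Step 5: declare f=(read e)=17 at depth 2
Step 6: declare d=(read b)=17 at depth 2
Step 7: declare b=74 at depth 2
Step 8: declare a=(read f)=17 at depth 2
Step 9: declare a=(read f)=17 at depth 2
Step 10: declare f=79 at depth 2
Step 11: exit scope (depth=1)
Visible at query point: b=17

Answer: 17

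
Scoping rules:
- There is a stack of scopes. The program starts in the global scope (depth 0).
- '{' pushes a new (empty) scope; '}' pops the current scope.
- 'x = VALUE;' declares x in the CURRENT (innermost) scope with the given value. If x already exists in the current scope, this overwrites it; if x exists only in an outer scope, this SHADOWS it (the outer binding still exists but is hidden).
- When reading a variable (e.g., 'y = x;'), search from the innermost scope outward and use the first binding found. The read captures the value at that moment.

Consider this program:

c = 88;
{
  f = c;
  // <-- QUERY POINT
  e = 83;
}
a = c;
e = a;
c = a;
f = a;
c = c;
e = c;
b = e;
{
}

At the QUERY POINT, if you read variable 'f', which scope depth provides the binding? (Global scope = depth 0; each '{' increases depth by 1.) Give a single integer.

Step 1: declare c=88 at depth 0
Step 2: enter scope (depth=1)
Step 3: declare f=(read c)=88 at depth 1
Visible at query point: c=88 f=88

Answer: 1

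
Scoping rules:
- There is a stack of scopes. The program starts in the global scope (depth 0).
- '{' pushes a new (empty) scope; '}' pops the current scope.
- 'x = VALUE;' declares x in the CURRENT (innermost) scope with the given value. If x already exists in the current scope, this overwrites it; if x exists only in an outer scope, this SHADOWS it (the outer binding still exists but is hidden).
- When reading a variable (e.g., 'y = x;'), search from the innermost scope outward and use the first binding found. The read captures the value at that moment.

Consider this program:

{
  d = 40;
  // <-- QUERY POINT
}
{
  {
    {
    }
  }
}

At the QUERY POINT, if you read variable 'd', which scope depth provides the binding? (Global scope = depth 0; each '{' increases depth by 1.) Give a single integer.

Answer: 1

Derivation:
Step 1: enter scope (depth=1)
Step 2: declare d=40 at depth 1
Visible at query point: d=40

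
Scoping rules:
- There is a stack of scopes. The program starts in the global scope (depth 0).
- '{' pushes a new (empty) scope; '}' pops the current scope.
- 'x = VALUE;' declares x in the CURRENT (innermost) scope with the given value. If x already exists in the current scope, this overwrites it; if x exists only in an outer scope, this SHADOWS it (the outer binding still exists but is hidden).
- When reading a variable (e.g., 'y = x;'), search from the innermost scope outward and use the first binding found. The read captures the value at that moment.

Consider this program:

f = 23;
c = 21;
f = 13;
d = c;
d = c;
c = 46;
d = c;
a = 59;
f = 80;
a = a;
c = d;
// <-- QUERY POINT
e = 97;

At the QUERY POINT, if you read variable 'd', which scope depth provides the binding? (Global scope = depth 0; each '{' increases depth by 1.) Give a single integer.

Answer: 0

Derivation:
Step 1: declare f=23 at depth 0
Step 2: declare c=21 at depth 0
Step 3: declare f=13 at depth 0
Step 4: declare d=(read c)=21 at depth 0
Step 5: declare d=(read c)=21 at depth 0
Step 6: declare c=46 at depth 0
Step 7: declare d=(read c)=46 at depth 0
Step 8: declare a=59 at depth 0
Step 9: declare f=80 at depth 0
Step 10: declare a=(read a)=59 at depth 0
Step 11: declare c=(read d)=46 at depth 0
Visible at query point: a=59 c=46 d=46 f=80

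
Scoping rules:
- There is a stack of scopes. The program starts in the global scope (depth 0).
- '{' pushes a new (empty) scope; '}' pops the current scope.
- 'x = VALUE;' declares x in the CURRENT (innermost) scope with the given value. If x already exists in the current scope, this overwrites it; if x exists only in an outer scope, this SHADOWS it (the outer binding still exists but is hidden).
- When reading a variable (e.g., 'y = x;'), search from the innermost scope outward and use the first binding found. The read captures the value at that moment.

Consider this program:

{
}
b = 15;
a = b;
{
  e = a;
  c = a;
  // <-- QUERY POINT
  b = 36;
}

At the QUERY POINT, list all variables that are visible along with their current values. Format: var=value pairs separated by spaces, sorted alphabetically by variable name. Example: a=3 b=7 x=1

Step 1: enter scope (depth=1)
Step 2: exit scope (depth=0)
Step 3: declare b=15 at depth 0
Step 4: declare a=(read b)=15 at depth 0
Step 5: enter scope (depth=1)
Step 6: declare e=(read a)=15 at depth 1
Step 7: declare c=(read a)=15 at depth 1
Visible at query point: a=15 b=15 c=15 e=15

Answer: a=15 b=15 c=15 e=15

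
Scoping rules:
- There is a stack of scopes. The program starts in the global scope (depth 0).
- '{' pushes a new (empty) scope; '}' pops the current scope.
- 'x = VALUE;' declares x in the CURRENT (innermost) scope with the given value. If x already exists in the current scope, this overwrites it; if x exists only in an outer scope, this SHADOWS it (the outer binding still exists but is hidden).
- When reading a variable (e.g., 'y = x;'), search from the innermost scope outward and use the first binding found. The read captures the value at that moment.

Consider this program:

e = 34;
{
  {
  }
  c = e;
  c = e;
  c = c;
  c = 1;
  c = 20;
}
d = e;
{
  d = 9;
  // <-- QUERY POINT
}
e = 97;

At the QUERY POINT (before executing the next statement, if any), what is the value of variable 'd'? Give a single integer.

Answer: 9

Derivation:
Step 1: declare e=34 at depth 0
Step 2: enter scope (depth=1)
Step 3: enter scope (depth=2)
Step 4: exit scope (depth=1)
Step 5: declare c=(read e)=34 at depth 1
Step 6: declare c=(read e)=34 at depth 1
Step 7: declare c=(read c)=34 at depth 1
Step 8: declare c=1 at depth 1
Step 9: declare c=20 at depth 1
Step 10: exit scope (depth=0)
Step 11: declare d=(read e)=34 at depth 0
Step 12: enter scope (depth=1)
Step 13: declare d=9 at depth 1
Visible at query point: d=9 e=34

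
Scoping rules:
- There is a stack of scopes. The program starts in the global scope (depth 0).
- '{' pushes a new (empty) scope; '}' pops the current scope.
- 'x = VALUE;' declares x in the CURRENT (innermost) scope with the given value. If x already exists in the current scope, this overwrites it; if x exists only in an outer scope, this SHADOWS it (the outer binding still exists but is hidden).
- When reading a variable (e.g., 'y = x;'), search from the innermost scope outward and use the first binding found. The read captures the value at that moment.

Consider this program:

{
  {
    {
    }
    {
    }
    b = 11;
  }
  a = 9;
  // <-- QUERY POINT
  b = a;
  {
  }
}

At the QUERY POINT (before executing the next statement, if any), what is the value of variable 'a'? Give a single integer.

Answer: 9

Derivation:
Step 1: enter scope (depth=1)
Step 2: enter scope (depth=2)
Step 3: enter scope (depth=3)
Step 4: exit scope (depth=2)
Step 5: enter scope (depth=3)
Step 6: exit scope (depth=2)
Step 7: declare b=11 at depth 2
Step 8: exit scope (depth=1)
Step 9: declare a=9 at depth 1
Visible at query point: a=9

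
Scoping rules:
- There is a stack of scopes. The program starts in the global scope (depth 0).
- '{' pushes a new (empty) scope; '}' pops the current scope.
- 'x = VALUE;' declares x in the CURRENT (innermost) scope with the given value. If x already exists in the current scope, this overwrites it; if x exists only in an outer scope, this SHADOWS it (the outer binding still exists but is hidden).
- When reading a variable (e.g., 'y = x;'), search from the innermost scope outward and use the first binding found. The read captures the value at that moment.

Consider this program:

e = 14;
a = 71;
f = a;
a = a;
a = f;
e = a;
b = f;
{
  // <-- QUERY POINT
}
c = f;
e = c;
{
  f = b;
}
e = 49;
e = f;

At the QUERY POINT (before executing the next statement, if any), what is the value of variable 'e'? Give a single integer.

Step 1: declare e=14 at depth 0
Step 2: declare a=71 at depth 0
Step 3: declare f=(read a)=71 at depth 0
Step 4: declare a=(read a)=71 at depth 0
Step 5: declare a=(read f)=71 at depth 0
Step 6: declare e=(read a)=71 at depth 0
Step 7: declare b=(read f)=71 at depth 0
Step 8: enter scope (depth=1)
Visible at query point: a=71 b=71 e=71 f=71

Answer: 71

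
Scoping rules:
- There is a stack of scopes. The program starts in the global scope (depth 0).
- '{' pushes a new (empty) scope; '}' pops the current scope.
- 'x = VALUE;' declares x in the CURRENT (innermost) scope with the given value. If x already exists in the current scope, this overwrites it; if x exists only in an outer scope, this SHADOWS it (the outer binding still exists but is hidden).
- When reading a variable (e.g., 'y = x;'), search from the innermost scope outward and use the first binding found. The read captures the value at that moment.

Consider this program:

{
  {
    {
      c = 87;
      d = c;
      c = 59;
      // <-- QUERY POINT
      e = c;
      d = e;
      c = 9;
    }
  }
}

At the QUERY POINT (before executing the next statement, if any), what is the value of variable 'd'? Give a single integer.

Step 1: enter scope (depth=1)
Step 2: enter scope (depth=2)
Step 3: enter scope (depth=3)
Step 4: declare c=87 at depth 3
Step 5: declare d=(read c)=87 at depth 3
Step 6: declare c=59 at depth 3
Visible at query point: c=59 d=87

Answer: 87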